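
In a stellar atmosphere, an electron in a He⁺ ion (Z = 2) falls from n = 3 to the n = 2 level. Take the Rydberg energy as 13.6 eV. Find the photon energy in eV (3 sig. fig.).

The Bohr energies scale as Z², so for Z = 2: E_n = −54.40/n² eV.
E_3 = −54.40/9 = −6.044 eV and E_2 = −54.40/4 = −13.60 eV.
The photon energy is |E_3 − E_2| = 7.56 eV.

7.56 eV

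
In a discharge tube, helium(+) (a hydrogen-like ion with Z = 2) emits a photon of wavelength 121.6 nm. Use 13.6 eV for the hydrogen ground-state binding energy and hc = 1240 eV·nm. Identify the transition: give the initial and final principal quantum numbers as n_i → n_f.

n_i = 4, n_f = 2

The photon energy is ΔE = hc/λ = 1240 / 121.6 = 10.20 eV.
With Z = 2, ΔE = 54.40 × (1/n_f² − 1/n_i²), so 1/n_f² − 1/n_i² = 0.1875.
Trying n_f = 2 gives 1/n_i² = 0.06255, i.e. n_i ≈ 4; this pair matches.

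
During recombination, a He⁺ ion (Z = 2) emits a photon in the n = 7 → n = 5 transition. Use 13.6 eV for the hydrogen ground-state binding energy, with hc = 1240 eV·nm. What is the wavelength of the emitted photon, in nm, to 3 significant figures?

1160 nm

For Z = 2 the level energies scale as Z², so the effective Rydberg energy is 13.6 × 4 = 54.40 eV.
ΔE = 54.40 × (1/5² − 1/7²) = 54.40 × 0.01959 = 1.066 eV.
λ = hc/ΔE = 1240 / 1.066 = 1160 nm.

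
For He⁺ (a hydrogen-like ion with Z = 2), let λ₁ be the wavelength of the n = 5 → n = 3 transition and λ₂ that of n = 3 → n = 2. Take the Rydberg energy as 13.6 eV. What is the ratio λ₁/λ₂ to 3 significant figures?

λ ∝ 1/ΔE ∝ 1/(1/n_f² − 1/n_i²), and the Z² and hc factors cancel in the ratio.
λ₁/λ₂ = (1/2² − 1/3²)/(1/3² − 1/5²) = 0.1389/0.07111 = 1.95.

1.95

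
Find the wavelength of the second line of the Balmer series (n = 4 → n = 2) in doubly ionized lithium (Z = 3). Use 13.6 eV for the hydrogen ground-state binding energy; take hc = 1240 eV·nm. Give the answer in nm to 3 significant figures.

54.0 nm

The Balmer series terminates on n_f = 2; the second line has n_i = 2+2 = 4.
ΔE = 122.4 × (1/2² − 1/4²) = 22.95 eV.
λ = 1240 / 22.95 = 54.0 nm.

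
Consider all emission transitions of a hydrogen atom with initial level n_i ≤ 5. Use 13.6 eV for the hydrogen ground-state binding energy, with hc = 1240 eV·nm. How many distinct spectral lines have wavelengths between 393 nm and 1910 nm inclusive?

5

Enumerate all n_i → n_f pairs with 1 ≤ n_f < n_i ≤ 5 and compute λ = 1240 / [13.6·1·(1/n_f² − 1/n_i²)].
Lines falling in [393, 1910] nm: 5→2 (434.2 nm), 4→2 (486.3 nm), 3→2 (656.5 nm), 5→3 (1282 nm), 4→3 (1876 nm).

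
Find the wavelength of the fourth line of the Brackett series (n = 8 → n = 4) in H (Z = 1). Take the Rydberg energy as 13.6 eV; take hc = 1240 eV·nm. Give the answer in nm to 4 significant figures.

1945 nm

The Brackett series terminates on n_f = 4; the fourth line has n_i = 4+4 = 8.
ΔE = 13.60 × (1/4² − 1/8²) = 0.6375 eV.
λ = 1240 / 0.6375 = 1945 nm.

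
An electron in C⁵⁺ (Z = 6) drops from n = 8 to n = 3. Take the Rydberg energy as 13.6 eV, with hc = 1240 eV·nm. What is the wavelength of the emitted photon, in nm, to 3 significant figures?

For Z = 6 the level energies scale as Z², so the effective Rydberg energy is 13.6 × 36 = 489.6 eV.
ΔE = 489.6 × (1/3² − 1/8²) = 489.6 × 0.09549 = 46.75 eV.
λ = hc/ΔE = 1240 / 46.75 = 26.5 nm.

26.5 nm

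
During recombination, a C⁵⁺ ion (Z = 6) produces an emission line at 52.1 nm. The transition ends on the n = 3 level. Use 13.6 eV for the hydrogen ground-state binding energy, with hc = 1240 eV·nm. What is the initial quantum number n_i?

n_i = 4

The photon energy is ΔE = hc/λ = 1240 / 52.1 = 23.80 eV.
With Z = 6, ΔE = 489.6 × (1/n_f² − 1/n_i²), so 1/n_f² − 1/n_i² = 0.04861.
With n_f = 3: 1/n_i² = 1/9 − 0.04861 = 0.06250, so n_i ≈ 4.00.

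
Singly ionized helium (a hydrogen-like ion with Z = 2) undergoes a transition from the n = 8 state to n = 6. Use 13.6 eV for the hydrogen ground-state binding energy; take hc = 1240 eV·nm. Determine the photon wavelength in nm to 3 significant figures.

For Z = 2 the level energies scale as Z², so the effective Rydberg energy is 13.6 × 4 = 54.40 eV.
ΔE = 54.40 × (1/6² − 1/8²) = 54.40 × 0.01215 = 0.6611 eV.
λ = hc/ΔE = 1240 / 0.6611 = 1880 nm.

1880 nm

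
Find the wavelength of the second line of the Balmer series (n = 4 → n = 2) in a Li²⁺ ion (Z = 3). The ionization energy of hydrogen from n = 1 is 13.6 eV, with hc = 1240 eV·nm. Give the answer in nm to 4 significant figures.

The Balmer series terminates on n_f = 2; the second line has n_i = 2+2 = 4.
ΔE = 122.4 × (1/2² − 1/4²) = 22.95 eV.
λ = 1240 / 22.95 = 54.03 nm.

54.03 nm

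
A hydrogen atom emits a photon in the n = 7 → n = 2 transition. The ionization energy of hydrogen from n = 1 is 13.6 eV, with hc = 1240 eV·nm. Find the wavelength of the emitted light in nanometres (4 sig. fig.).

ΔE = 13.60 × (1/2² − 1/7²) = 13.60 × 0.2296 = 3.122 eV.
λ = hc/ΔE = 1240 / 3.122 = 397.1 nm.

397.1 nm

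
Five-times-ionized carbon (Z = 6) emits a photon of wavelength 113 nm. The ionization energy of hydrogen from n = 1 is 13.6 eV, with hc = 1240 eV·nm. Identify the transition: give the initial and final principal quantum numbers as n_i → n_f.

The photon energy is ΔE = hc/λ = 1240 / 113 = 10.97 eV.
With Z = 6, ΔE = 489.6 × (1/n_f² − 1/n_i²), so 1/n_f² − 1/n_i² = 0.02241.
Trying n_f = 4 gives 1/n_i² = 0.04009, i.e. n_i ≈ 5; this pair matches.

n_i = 5, n_f = 4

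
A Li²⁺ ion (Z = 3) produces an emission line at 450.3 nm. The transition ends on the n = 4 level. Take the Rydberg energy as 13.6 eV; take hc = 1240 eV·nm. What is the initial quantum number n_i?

n_i = 5

The photon energy is ΔE = hc/λ = 1240 / 450.3 = 2.754 eV.
With Z = 3, ΔE = 122.4 × (1/n_f² − 1/n_i²), so 1/n_f² − 1/n_i² = 0.02250.
With n_f = 4: 1/n_i² = 1/16 − 0.02250 = 0.04000, so n_i ≈ 5.00.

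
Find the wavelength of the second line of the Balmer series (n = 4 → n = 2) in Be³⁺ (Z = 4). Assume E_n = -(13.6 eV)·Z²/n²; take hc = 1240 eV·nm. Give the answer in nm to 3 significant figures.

30.4 nm

The Balmer series terminates on n_f = 2; the second line has n_i = 2+2 = 4.
ΔE = 217.6 × (1/2² − 1/4²) = 40.80 eV.
λ = 1240 / 40.80 = 30.4 nm.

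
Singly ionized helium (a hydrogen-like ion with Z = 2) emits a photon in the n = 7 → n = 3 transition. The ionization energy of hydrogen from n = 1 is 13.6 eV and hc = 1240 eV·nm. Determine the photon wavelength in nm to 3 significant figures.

251 nm

For Z = 2 the level energies scale as Z², so the effective Rydberg energy is 13.6 × 4 = 54.40 eV.
ΔE = 54.40 × (1/3² − 1/7²) = 54.40 × 0.09070 = 4.934 eV.
λ = hc/ΔE = 1240 / 4.934 = 251 nm.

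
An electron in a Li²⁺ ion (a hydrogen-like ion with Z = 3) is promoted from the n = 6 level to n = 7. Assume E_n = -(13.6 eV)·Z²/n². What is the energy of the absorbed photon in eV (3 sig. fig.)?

0.902 eV

The Bohr energies scale as Z², so for Z = 3: E_n = −122.4/n² eV.
E_7 = −122.4/49 = −2.498 eV and E_6 = −122.4/36 = −3.400 eV.
The photon energy is |E_7 − E_6| = 0.902 eV.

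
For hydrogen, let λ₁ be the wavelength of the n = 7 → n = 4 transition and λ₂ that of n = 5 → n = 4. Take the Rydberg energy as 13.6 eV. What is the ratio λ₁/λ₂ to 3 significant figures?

0.535

λ ∝ 1/ΔE ∝ 1/(1/n_f² − 1/n_i²), and the Z² and hc factors cancel in the ratio.
λ₁/λ₂ = (1/4² − 1/5²)/(1/4² − 1/7²) = 0.02250/0.04209 = 0.535.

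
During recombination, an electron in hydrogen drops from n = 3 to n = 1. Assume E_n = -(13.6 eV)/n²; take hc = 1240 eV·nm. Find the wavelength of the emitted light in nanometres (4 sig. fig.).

ΔE = 13.60 × (1/1² − 1/3²) = 13.60 × 0.8889 = 12.09 eV.
λ = hc/ΔE = 1240 / 12.09 = 102.6 nm.

102.6 nm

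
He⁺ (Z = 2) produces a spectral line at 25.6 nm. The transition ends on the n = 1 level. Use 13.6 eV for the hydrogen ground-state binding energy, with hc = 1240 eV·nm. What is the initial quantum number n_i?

The photon energy is ΔE = hc/λ = 1240 / 25.6 = 48.44 eV.
With Z = 2, ΔE = 54.40 × (1/n_f² − 1/n_i²), so 1/n_f² − 1/n_i² = 0.8904.
With n_f = 1: 1/n_i² = 1/1 − 0.8904 = 0.1096, so n_i ≈ 3.02.

n_i = 3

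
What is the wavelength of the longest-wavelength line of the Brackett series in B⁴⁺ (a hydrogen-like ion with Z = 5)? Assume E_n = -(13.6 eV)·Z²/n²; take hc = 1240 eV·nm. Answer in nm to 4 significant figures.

162.1 nm

The Brackett series terminates on n_f = 4; the first line has n_i = 4+1 = 5.
ΔE = 340.0 × (1/4² − 1/5²) = 7.650 eV.
λ = 1240 / 7.650 = 162.1 nm.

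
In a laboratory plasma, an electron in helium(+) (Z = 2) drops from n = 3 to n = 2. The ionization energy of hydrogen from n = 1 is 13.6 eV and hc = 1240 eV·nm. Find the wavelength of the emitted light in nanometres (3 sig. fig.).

For Z = 2 the level energies scale as Z², so the effective Rydberg energy is 13.6 × 4 = 54.40 eV.
ΔE = 54.40 × (1/2² − 1/3²) = 54.40 × 0.1389 = 7.556 eV.
λ = hc/ΔE = 1240 / 7.556 = 164 nm.

164 nm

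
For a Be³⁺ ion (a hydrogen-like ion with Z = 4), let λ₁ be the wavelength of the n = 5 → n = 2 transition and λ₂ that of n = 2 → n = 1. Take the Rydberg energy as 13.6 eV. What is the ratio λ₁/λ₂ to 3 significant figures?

3.57

λ ∝ 1/ΔE ∝ 1/(1/n_f² − 1/n_i²), and the Z² and hc factors cancel in the ratio.
λ₁/λ₂ = (1/1² − 1/2²)/(1/2² − 1/5²) = 0.7500/0.2100 = 3.57.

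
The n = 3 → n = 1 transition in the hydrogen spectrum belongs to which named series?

Lyman

The series is set by the lower level: n_f = 1 is the Lyman series.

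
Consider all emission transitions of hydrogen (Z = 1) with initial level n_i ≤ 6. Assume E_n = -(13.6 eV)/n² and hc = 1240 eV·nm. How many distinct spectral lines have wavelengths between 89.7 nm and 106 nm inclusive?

4

Enumerate all n_i → n_f pairs with 1 ≤ n_f < n_i ≤ 6 and compute λ = 1240 / [13.6·1·(1/n_f² − 1/n_i²)].
Lines falling in [89.7, 106] nm: 6→1 (93.78 nm), 5→1 (94.98 nm), 4→1 (97.25 nm), 3→1 (102.6 nm).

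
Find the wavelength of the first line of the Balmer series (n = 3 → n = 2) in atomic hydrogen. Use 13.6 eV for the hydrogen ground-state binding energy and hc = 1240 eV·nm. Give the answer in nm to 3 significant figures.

The Balmer series terminates on n_f = 2; the first line has n_i = 2+1 = 3.
ΔE = 13.60 × (1/2² − 1/3²) = 1.889 eV.
λ = 1240 / 1.889 = 656 nm.

656 nm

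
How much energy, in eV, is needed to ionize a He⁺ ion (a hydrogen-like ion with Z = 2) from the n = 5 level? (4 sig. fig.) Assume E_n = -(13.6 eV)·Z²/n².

E_n = −13.6 Z²/n² = −54.40/n² eV for Z = 2.
E_5 = −54.40/25 = −2.176 eV, so ionization (to E = 0) requires 2.176 eV.

2.176 eV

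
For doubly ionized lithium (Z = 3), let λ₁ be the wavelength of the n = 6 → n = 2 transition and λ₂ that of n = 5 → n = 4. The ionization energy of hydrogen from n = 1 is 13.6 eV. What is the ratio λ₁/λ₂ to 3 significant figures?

0.101

λ ∝ 1/ΔE ∝ 1/(1/n_f² − 1/n_i²), and the Z² and hc factors cancel in the ratio.
λ₁/λ₂ = (1/4² − 1/5²)/(1/2² − 1/6²) = 0.02250/0.2222 = 0.101.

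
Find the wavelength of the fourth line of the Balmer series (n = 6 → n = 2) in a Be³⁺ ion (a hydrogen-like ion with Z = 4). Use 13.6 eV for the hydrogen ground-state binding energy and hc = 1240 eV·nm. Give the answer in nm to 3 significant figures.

The Balmer series terminates on n_f = 2; the fourth line has n_i = 2+4 = 6.
ΔE = 217.6 × (1/2² − 1/6²) = 48.36 eV.
λ = 1240 / 48.36 = 25.6 nm.

25.6 nm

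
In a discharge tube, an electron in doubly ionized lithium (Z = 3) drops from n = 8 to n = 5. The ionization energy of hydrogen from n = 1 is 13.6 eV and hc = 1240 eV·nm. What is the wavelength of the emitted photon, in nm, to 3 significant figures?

For Z = 3 the level energies scale as Z², so the effective Rydberg energy is 13.6 × 9 = 122.4 eV.
ΔE = 122.4 × (1/5² − 1/8²) = 122.4 × 0.02438 = 2.984 eV.
λ = hc/ΔE = 1240 / 2.984 = 416 nm.

416 nm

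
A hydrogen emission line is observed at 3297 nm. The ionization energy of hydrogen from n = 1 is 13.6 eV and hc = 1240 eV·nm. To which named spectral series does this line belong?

ΔE = 1240/3297 = 0.3761 eV.
This matches 13.6 × (1/5² − 1/9²), so n_f = 5: the Pfund series.

Pfund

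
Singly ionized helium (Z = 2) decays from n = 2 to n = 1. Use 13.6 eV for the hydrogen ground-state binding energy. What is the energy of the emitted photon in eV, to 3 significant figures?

40.8 eV

The Bohr energies scale as Z², so for Z = 2: E_n = −54.40/n² eV.
E_2 = −54.40/4 = −13.60 eV and E_1 = −54.40/1 = −54.40 eV.
The photon energy is |E_2 − E_1| = 40.8 eV.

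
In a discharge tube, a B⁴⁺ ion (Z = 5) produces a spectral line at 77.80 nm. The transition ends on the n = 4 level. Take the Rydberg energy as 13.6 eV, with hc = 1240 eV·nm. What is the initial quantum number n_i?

The photon energy is ΔE = hc/λ = 1240 / 77.80 = 15.94 eV.
With Z = 5, ΔE = 340.0 × (1/n_f² − 1/n_i²), so 1/n_f² − 1/n_i² = 0.04688.
With n_f = 4: 1/n_i² = 1/16 − 0.04688 = 0.01562, so n_i ≈ 8.00.

n_i = 8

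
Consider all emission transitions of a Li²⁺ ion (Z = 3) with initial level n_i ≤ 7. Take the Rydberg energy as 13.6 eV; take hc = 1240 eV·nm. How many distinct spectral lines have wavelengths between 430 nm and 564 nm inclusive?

Enumerate all n_i → n_f pairs with 1 ≤ n_f < n_i ≤ 7 and compute λ = 1240 / [13.6·9·(1/n_f² − 1/n_i²)].
Lines falling in [430, 564] nm: 5→4 (450.3 nm), 7→5 (517.1 nm).

2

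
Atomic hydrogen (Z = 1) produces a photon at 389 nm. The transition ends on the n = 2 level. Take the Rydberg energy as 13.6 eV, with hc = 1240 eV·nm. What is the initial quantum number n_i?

n_i = 8

The photon energy is ΔE = hc/λ = 1240 / 389 = 3.188 eV.
With Z = 1, ΔE = 13.60 × (1/n_f² − 1/n_i²), so 1/n_f² − 1/n_i² = 0.2344.
With n_f = 2: 1/n_i² = 1/4 − 0.2344 = 0.01561, so n_i ≈ 8.00.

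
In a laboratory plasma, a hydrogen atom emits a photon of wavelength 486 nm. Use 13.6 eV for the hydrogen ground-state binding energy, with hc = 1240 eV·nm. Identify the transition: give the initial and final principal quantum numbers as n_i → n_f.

The photon energy is ΔE = hc/λ = 1240 / 486 = 2.551 eV.
With Z = 1, ΔE = 13.60 × (1/n_f² − 1/n_i²), so 1/n_f² − 1/n_i² = 0.1876.
Trying n_f = 2 gives 1/n_i² = 0.06239, i.e. n_i ≈ 4; this pair matches.

n_i = 4, n_f = 2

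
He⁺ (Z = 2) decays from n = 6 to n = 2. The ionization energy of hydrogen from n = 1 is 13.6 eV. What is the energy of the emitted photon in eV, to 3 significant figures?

The Bohr energies scale as Z², so for Z = 2: E_n = −54.40/n² eV.
E_6 = −54.40/36 = −1.511 eV and E_2 = −54.40/4 = −13.60 eV.
The photon energy is |E_6 − E_2| = 12.1 eV.

12.1 eV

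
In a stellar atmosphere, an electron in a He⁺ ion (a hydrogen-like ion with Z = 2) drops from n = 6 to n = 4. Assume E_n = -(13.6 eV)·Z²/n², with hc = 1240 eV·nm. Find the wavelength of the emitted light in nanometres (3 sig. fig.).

For Z = 2 the level energies scale as Z², so the effective Rydberg energy is 13.6 × 4 = 54.40 eV.
ΔE = 54.40 × (1/4² − 1/6²) = 54.40 × 0.03472 = 1.889 eV.
λ = hc/ΔE = 1240 / 1.889 = 656 nm.

656 nm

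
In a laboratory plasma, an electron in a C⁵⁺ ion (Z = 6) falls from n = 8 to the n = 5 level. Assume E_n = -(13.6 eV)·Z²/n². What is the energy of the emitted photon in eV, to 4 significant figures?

The Bohr energies scale as Z², so for Z = 6: E_n = −489.6/n² eV.
E_8 = −489.6/64 = −7.650 eV and E_5 = −489.6/25 = −19.58 eV.
The photon energy is |E_8 − E_5| = 11.93 eV.

11.93 eV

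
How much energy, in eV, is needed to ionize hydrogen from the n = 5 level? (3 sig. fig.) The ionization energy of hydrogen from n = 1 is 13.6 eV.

0.544 eV

E_5 = −13.60/25 = −0.544 eV, so ionization (to E = 0) requires 0.544 eV.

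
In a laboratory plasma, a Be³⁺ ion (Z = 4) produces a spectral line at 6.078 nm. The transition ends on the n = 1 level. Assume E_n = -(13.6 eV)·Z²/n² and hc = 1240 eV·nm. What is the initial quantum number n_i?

The photon energy is ΔE = hc/λ = 1240 / 6.078 = 204.0 eV.
With Z = 4, ΔE = 217.6 × (1/n_f² − 1/n_i²), so 1/n_f² − 1/n_i² = 0.9376.
With n_f = 1: 1/n_i² = 1/1 − 0.9376 = 0.06243, so n_i ≈ 4.00.

n_i = 4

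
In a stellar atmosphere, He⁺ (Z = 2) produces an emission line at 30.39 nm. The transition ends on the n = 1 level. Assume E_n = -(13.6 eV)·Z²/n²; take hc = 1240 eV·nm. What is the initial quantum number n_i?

n_i = 2

The photon energy is ΔE = hc/λ = 1240 / 30.39 = 40.80 eV.
With Z = 2, ΔE = 54.40 × (1/n_f² − 1/n_i²), so 1/n_f² − 1/n_i² = 0.7501.
With n_f = 1: 1/n_i² = 1/1 − 0.7501 = 0.2499, so n_i ≈ 2.00.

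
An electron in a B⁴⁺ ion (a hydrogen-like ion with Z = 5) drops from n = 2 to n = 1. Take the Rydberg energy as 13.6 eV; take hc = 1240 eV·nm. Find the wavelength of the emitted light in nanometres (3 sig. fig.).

4.86 nm

For Z = 5 the level energies scale as Z², so the effective Rydberg energy is 13.6 × 25 = 340.0 eV.
ΔE = 340.0 × (1/1² − 1/2²) = 340.0 × 0.7500 = 255.0 eV.
λ = hc/ΔE = 1240 / 255.0 = 4.86 nm.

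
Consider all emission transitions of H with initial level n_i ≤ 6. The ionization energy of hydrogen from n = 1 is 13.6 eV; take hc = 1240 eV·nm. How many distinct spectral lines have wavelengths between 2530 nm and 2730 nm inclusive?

Enumerate all n_i → n_f pairs with 1 ≤ n_f < n_i ≤ 6 and compute λ = 1240 / [13.6·1·(1/n_f² − 1/n_i²)].
Lines falling in [2530, 2730] nm: 6→4 (2626 nm).

1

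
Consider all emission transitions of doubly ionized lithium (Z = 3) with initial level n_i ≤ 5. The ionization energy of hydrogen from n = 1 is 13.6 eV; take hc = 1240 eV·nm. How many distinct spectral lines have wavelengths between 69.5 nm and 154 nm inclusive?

2

Enumerate all n_i → n_f pairs with 1 ≤ n_f < n_i ≤ 5 and compute λ = 1240 / [13.6·9·(1/n_f² − 1/n_i²)].
Lines falling in [69.5, 154] nm: 3→2 (72.94 nm), 5→3 (142.5 nm).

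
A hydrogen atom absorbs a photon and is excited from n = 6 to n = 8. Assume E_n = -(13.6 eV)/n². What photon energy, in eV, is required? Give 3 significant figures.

E_8 = −13.60/64 = −0.2125 eV and E_6 = −13.60/36 = −0.3778 eV.
The photon energy is |E_8 − E_6| = 0.165 eV.

0.165 eV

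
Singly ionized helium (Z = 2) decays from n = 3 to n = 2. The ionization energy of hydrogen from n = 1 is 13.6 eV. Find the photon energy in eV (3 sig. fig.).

7.56 eV

The Bohr energies scale as Z², so for Z = 2: E_n = −54.40/n² eV.
E_3 = −54.40/9 = −6.044 eV and E_2 = −54.40/4 = −13.60 eV.
The photon energy is |E_3 − E_2| = 7.56 eV.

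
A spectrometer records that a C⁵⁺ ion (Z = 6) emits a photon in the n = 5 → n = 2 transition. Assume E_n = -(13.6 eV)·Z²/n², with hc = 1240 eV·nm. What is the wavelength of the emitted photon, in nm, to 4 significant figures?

For Z = 6 the level energies scale as Z², so the effective Rydberg energy is 13.6 × 36 = 489.6 eV.
ΔE = 489.6 × (1/2² − 1/5²) = 489.6 × 0.2100 = 102.8 eV.
λ = hc/ΔE = 1240 / 102.8 = 12.06 nm.

12.06 nm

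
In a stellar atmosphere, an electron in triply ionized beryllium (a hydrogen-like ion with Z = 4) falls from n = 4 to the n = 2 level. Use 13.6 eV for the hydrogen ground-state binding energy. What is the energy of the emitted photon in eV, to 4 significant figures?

The Bohr energies scale as Z², so for Z = 4: E_n = −217.6/n² eV.
E_4 = −217.6/16 = −13.60 eV and E_2 = −217.6/4 = −54.40 eV.
The photon energy is |E_4 − E_2| = 40.80 eV.

40.80 eV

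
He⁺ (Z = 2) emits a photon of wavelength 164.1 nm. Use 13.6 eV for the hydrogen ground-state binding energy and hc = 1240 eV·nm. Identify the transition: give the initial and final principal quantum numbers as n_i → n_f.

n_i = 3, n_f = 2

The photon energy is ΔE = hc/λ = 1240 / 164.1 = 7.556 eV.
With Z = 2, ΔE = 54.40 × (1/n_f² − 1/n_i²), so 1/n_f² − 1/n_i² = 0.1389.
Trying n_f = 2 gives 1/n_i² = 0.1111, i.e. n_i ≈ 3; this pair matches.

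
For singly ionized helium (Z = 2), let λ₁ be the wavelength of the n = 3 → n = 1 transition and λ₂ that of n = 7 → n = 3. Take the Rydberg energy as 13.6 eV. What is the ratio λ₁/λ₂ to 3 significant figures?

0.102

λ ∝ 1/ΔE ∝ 1/(1/n_f² − 1/n_i²), and the Z² and hc factors cancel in the ratio.
λ₁/λ₂ = (1/3² − 1/7²)/(1/1² − 1/3²) = 0.09070/0.8889 = 0.102.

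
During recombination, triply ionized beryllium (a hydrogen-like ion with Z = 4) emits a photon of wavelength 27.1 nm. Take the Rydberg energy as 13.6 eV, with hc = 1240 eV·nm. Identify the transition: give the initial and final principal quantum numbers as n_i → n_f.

The photon energy is ΔE = hc/λ = 1240 / 27.1 = 45.76 eV.
With Z = 4, ΔE = 217.6 × (1/n_f² − 1/n_i²), so 1/n_f² − 1/n_i² = 0.2103.
Trying n_f = 2 gives 1/n_i² = 0.03972, i.e. n_i ≈ 5; this pair matches.

n_i = 5, n_f = 2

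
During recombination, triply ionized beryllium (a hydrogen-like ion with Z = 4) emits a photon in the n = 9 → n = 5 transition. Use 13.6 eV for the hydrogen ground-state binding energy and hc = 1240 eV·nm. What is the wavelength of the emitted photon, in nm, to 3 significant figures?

206 nm

For Z = 4 the level energies scale as Z², so the effective Rydberg energy is 13.6 × 16 = 217.6 eV.
ΔE = 217.6 × (1/5² − 1/9²) = 217.6 × 0.02765 = 6.018 eV.
λ = hc/ΔE = 1240 / 6.018 = 206 nm.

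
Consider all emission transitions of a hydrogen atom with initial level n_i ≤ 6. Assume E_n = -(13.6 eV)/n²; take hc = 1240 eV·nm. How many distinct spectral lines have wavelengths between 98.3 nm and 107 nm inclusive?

Enumerate all n_i → n_f pairs with 1 ≤ n_f < n_i ≤ 6 and compute λ = 1240 / [13.6·1·(1/n_f² − 1/n_i²)].
Lines falling in [98.3, 107] nm: 3→1 (102.6 nm).

1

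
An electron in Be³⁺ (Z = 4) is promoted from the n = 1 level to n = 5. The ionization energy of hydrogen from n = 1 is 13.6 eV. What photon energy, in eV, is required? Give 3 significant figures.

209 eV

The Bohr energies scale as Z², so for Z = 4: E_n = −217.6/n² eV.
E_5 = −217.6/25 = −8.704 eV and E_1 = −217.6/1 = −217.6 eV.
The photon energy is |E_5 − E_1| = 209 eV.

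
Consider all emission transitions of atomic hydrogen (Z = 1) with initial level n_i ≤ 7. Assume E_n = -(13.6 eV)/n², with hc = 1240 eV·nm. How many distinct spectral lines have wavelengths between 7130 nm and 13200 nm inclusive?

2

Enumerate all n_i → n_f pairs with 1 ≤ n_f < n_i ≤ 7 and compute λ = 1240 / [13.6·1·(1/n_f² − 1/n_i²)].
Lines falling in [7130, 13200] nm: 6→5 (7460 nm), 7→6 (12370 nm).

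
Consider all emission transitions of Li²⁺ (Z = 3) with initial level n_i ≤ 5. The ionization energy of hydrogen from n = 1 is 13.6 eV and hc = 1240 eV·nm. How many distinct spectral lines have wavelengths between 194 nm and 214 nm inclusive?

1

Enumerate all n_i → n_f pairs with 1 ≤ n_f < n_i ≤ 5 and compute λ = 1240 / [13.6·9·(1/n_f² − 1/n_i²)].
Lines falling in [194, 214] nm: 4→3 (208.4 nm).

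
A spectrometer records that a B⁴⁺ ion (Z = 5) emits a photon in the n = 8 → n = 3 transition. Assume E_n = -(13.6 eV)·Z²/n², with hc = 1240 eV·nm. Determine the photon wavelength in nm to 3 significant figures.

For Z = 5 the level energies scale as Z², so the effective Rydberg energy is 13.6 × 25 = 340.0 eV.
ΔE = 340.0 × (1/3² − 1/8²) = 340.0 × 0.09549 = 32.47 eV.
λ = hc/ΔE = 1240 / 32.47 = 38.2 nm.

38.2 nm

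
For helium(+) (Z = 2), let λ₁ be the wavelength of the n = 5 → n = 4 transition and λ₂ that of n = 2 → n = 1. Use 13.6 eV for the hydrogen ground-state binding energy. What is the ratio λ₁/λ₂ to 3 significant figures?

λ ∝ 1/ΔE ∝ 1/(1/n_f² − 1/n_i²), and the Z² and hc factors cancel in the ratio.
λ₁/λ₂ = (1/1² − 1/2²)/(1/4² − 1/5²) = 0.7500/0.02250 = 33.3.

33.3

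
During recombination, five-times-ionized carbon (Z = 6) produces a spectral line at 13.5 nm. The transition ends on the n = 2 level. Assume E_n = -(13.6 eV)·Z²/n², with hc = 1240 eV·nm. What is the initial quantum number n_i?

n_i = 4

The photon energy is ΔE = hc/λ = 1240 / 13.5 = 91.85 eV.
With Z = 6, ΔE = 489.6 × (1/n_f² − 1/n_i²), so 1/n_f² − 1/n_i² = 0.1876.
With n_f = 2: 1/n_i² = 1/4 − 0.1876 = 0.06239, so n_i ≈ 4.00.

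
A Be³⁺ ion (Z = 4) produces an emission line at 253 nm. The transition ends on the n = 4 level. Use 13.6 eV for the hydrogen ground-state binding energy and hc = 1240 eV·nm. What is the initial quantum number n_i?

The photon energy is ΔE = hc/λ = 1240 / 253 = 4.901 eV.
With Z = 4, ΔE = 217.6 × (1/n_f² − 1/n_i²), so 1/n_f² − 1/n_i² = 0.02252.
With n_f = 4: 1/n_i² = 1/16 − 0.02252 = 0.03998, so n_i ≈ 5.00.

n_i = 5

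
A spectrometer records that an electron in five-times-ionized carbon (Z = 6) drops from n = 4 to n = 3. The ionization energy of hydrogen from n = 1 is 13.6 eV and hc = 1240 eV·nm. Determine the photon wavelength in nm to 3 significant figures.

52.1 nm

For Z = 6 the level energies scale as Z², so the effective Rydberg energy is 13.6 × 36 = 489.6 eV.
ΔE = 489.6 × (1/3² − 1/4²) = 489.6 × 0.04861 = 23.80 eV.
λ = hc/ΔE = 1240 / 23.80 = 52.1 nm.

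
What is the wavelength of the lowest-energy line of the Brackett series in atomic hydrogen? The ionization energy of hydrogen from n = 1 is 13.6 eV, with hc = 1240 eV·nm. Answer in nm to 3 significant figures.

4050 nm

The Brackett series terminates on n_f = 4; the first line has n_i = 4+1 = 5.
ΔE = 13.60 × (1/4² − 1/5²) = 0.3060 eV.
λ = 1240 / 0.3060 = 4050 nm.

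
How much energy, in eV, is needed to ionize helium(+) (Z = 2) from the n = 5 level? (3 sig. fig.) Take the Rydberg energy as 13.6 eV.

2.18 eV

E_n = −13.6 Z²/n² = −54.40/n² eV for Z = 2.
E_5 = −54.40/25 = −2.18 eV, so ionization (to E = 0) requires 2.18 eV.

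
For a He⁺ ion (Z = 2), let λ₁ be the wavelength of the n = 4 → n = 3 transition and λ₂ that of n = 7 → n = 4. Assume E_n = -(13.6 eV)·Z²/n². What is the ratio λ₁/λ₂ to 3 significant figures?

0.866

λ ∝ 1/ΔE ∝ 1/(1/n_f² − 1/n_i²), and the Z² and hc factors cancel in the ratio.
λ₁/λ₂ = (1/4² − 1/7²)/(1/3² − 1/4²) = 0.04209/0.04861 = 0.866.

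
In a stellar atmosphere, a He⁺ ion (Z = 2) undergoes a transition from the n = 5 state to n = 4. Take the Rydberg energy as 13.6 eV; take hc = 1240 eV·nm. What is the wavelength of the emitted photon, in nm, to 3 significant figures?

1010 nm

For Z = 2 the level energies scale as Z², so the effective Rydberg energy is 13.6 × 4 = 54.40 eV.
ΔE = 54.40 × (1/4² − 1/5²) = 54.40 × 0.02250 = 1.224 eV.
λ = hc/ΔE = 1240 / 1.224 = 1010 nm.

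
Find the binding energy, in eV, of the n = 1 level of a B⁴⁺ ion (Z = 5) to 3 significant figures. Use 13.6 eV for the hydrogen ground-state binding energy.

E_n = −13.6 Z²/n² = −340.0/n² eV for Z = 5.
E_1 = −340.0/1 = −340 eV, so ionization (to E = 0) requires 340 eV.

340 eV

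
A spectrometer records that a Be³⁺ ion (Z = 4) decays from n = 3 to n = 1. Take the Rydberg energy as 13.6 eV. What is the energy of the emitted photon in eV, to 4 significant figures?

193.4 eV

The Bohr energies scale as Z², so for Z = 4: E_n = −217.6/n² eV.
E_3 = −217.6/9 = −24.18 eV and E_1 = −217.6/1 = −217.6 eV.
The photon energy is |E_3 − E_1| = 193.4 eV.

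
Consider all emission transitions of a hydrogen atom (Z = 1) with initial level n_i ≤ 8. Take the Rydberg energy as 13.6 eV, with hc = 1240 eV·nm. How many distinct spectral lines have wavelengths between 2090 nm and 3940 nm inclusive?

3

Enumerate all n_i → n_f pairs with 1 ≤ n_f < n_i ≤ 8 and compute λ = 1240 / [13.6·1·(1/n_f² − 1/n_i²)].
Lines falling in [2090, 3940] nm: 7→4 (2166 nm), 6→4 (2626 nm), 8→5 (3741 nm).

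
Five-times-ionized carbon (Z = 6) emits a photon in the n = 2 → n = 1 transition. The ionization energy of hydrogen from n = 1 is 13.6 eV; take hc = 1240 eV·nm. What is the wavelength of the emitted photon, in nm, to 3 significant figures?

3.38 nm

For Z = 6 the level energies scale as Z², so the effective Rydberg energy is 13.6 × 36 = 489.6 eV.
ΔE = 489.6 × (1/1² − 1/2²) = 489.6 × 0.7500 = 367.2 eV.
λ = hc/ΔE = 1240 / 367.2 = 3.38 nm.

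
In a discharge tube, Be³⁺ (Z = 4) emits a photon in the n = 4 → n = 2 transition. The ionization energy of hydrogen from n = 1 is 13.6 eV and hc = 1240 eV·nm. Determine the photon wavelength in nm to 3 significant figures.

For Z = 4 the level energies scale as Z², so the effective Rydberg energy is 13.6 × 16 = 217.6 eV.
ΔE = 217.6 × (1/2² − 1/4²) = 217.6 × 0.1875 = 40.80 eV.
λ = hc/ΔE = 1240 / 40.80 = 30.4 nm.

30.4 nm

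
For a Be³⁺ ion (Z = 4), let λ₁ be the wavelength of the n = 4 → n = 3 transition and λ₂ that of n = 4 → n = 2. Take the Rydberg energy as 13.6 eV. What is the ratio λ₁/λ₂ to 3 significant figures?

3.86

λ ∝ 1/ΔE ∝ 1/(1/n_f² − 1/n_i²), and the Z² and hc factors cancel in the ratio.
λ₁/λ₂ = (1/2² − 1/4²)/(1/3² − 1/4²) = 0.1875/0.04861 = 3.86.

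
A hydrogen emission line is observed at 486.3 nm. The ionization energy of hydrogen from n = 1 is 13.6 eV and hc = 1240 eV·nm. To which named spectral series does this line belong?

Balmer

ΔE = 1240/486.3 = 2.550 eV.
This matches 13.6 × (1/2² − 1/4²), so n_f = 2: the Balmer series.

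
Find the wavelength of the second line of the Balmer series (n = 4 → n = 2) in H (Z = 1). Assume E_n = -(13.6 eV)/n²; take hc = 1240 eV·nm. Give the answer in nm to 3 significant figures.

486 nm

The Balmer series terminates on n_f = 2; the second line has n_i = 2+2 = 4.
ΔE = 13.60 × (1/2² − 1/4²) = 2.550 eV.
λ = 1240 / 2.550 = 486 nm.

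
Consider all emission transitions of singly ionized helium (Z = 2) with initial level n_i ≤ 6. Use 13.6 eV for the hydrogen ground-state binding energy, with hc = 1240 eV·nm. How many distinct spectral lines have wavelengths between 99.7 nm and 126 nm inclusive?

3

Enumerate all n_i → n_f pairs with 1 ≤ n_f < n_i ≤ 6 and compute λ = 1240 / [13.6·4·(1/n_f² − 1/n_i²)].
Lines falling in [99.7, 126] nm: 6→2 (102.6 nm), 5→2 (108.5 nm), 4→2 (121.6 nm).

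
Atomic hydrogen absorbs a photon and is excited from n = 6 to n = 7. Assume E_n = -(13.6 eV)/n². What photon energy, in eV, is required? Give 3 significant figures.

0.100 eV

E_7 = −13.60/49 = −0.2776 eV and E_6 = −13.60/36 = −0.3778 eV.
The photon energy is |E_7 − E_6| = 0.100 eV.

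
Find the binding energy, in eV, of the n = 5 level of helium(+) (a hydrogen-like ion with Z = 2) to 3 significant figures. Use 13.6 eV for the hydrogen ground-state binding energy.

2.18 eV

E_n = −13.6 Z²/n² = −54.40/n² eV for Z = 2.
E_5 = −54.40/25 = −2.18 eV, so ionization (to E = 0) requires 2.18 eV.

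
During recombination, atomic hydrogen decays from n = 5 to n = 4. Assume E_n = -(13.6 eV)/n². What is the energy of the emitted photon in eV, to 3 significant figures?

0.306 eV

E_5 = −13.60/25 = −0.5440 eV and E_4 = −13.60/16 = −0.8500 eV.
The photon energy is |E_5 − E_4| = 0.306 eV.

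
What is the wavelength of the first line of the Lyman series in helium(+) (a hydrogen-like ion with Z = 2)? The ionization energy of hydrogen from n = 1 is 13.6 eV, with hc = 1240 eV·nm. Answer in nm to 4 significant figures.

30.39 nm

The Lyman series terminates on n_f = 1; the first line has n_i = 1+1 = 2.
ΔE = 54.40 × (1/1² − 1/2²) = 40.80 eV.
λ = 1240 / 40.80 = 30.39 nm.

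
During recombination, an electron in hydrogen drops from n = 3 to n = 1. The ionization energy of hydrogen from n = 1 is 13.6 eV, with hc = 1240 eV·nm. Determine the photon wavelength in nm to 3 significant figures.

103 nm

ΔE = 13.60 × (1/1² − 1/3²) = 13.60 × 0.8889 = 12.09 eV.
λ = hc/ΔE = 1240 / 12.09 = 103 nm.
This line belongs to the Lyman series.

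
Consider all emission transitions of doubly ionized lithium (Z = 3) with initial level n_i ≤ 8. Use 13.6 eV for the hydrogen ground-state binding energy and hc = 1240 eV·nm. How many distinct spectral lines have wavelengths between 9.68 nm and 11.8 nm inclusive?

6

Enumerate all n_i → n_f pairs with 1 ≤ n_f < n_i ≤ 8 and compute λ = 1240 / [13.6·9·(1/n_f² − 1/n_i²)].
Lines falling in [9.68, 11.8] nm: 8→1 (10.29 nm), 7→1 (10.34 nm), 6→1 (10.42 nm), 5→1 (10.55 nm), 4→1 (10.81 nm), 3→1 (11.40 nm).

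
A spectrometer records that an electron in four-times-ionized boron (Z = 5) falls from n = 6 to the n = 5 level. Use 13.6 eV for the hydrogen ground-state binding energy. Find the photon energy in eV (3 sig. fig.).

4.16 eV

The Bohr energies scale as Z², so for Z = 5: E_n = −340.0/n² eV.
E_6 = −340.0/36 = −9.444 eV and E_5 = −340.0/25 = −13.60 eV.
The photon energy is |E_6 − E_5| = 4.16 eV.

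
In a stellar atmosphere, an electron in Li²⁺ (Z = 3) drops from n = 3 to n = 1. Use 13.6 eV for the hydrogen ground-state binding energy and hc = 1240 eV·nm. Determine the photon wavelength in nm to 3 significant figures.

For Z = 3 the level energies scale as Z², so the effective Rydberg energy is 13.6 × 9 = 122.4 eV.
ΔE = 122.4 × (1/1² − 1/3²) = 122.4 × 0.8889 = 108.8 eV.
λ = hc/ΔE = 1240 / 108.8 = 11.4 nm.

11.4 nm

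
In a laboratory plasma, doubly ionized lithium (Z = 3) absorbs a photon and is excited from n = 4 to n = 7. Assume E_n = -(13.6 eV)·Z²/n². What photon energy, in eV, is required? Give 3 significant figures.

The Bohr energies scale as Z², so for Z = 3: E_n = −122.4/n² eV.
E_7 = −122.4/49 = −2.498 eV and E_4 = −122.4/16 = −7.650 eV.
The photon energy is |E_7 − E_4| = 5.15 eV.

5.15 eV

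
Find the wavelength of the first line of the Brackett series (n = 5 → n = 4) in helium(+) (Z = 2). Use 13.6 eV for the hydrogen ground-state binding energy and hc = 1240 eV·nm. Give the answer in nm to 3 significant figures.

The Brackett series terminates on n_f = 4; the first line has n_i = 4+1 = 5.
ΔE = 54.40 × (1/4² − 1/5²) = 1.224 eV.
λ = 1240 / 1.224 = 1010 nm.

1010 nm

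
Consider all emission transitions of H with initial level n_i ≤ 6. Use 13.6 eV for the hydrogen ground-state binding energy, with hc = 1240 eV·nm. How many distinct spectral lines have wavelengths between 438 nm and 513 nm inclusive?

1

Enumerate all n_i → n_f pairs with 1 ≤ n_f < n_i ≤ 6 and compute λ = 1240 / [13.6·1·(1/n_f² − 1/n_i²)].
Lines falling in [438, 513] nm: 4→2 (486.3 nm).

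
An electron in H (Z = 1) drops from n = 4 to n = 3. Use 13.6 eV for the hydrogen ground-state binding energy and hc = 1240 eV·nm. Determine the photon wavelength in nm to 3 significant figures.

1880 nm

ΔE = 13.60 × (1/3² − 1/4²) = 13.60 × 0.04861 = 0.6611 eV.
λ = hc/ΔE = 1240 / 0.6611 = 1880 nm.
This line belongs to the Paschen series.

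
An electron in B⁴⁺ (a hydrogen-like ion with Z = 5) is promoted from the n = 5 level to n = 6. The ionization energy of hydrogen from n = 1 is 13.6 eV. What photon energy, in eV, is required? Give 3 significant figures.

4.16 eV

The Bohr energies scale as Z², so for Z = 5: E_n = −340.0/n² eV.
E_6 = −340.0/36 = −9.444 eV and E_5 = −340.0/25 = −13.60 eV.
The photon energy is |E_6 − E_5| = 4.16 eV.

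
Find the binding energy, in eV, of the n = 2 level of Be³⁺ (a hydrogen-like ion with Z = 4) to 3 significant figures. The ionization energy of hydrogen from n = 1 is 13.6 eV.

E_n = −13.6 Z²/n² = −217.6/n² eV for Z = 4.
E_2 = −217.6/4 = −54.4 eV, so ionization (to E = 0) requires 54.4 eV.

54.4 eV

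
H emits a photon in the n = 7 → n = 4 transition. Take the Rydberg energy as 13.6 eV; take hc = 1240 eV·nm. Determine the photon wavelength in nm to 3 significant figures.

2170 nm

ΔE = 13.60 × (1/4² − 1/7²) = 13.60 × 0.04209 = 0.5724 eV.
λ = hc/ΔE = 1240 / 0.5724 = 2170 nm.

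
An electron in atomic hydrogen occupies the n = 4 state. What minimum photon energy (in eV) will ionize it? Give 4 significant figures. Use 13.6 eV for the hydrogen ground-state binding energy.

E_4 = −13.60/16 = −0.8500 eV, so ionization (to E = 0) requires 0.8500 eV.

0.8500 eV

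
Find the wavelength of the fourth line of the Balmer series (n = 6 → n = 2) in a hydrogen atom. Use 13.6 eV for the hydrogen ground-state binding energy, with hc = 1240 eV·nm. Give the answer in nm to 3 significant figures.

The Balmer series terminates on n_f = 2; the fourth line has n_i = 2+4 = 6.
ΔE = 13.60 × (1/2² − 1/6²) = 3.022 eV.
λ = 1240 / 3.022 = 410 nm.

410 nm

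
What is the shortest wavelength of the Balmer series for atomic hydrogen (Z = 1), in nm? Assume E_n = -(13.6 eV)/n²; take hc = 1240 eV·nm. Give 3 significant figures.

The Balmer series has lower level n_f = 2; the series limit corresponds to n_i → ∞.
ΔE_max = 13.6 × 1 / 2² = 3.400 eV.
λ_min = 1240 / 3.400 = 365 nm.

365 nm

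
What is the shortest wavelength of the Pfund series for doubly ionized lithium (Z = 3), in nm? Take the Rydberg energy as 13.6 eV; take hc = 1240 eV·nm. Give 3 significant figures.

The Pfund series has lower level n_f = 5; the series limit corresponds to n_i → ∞.
ΔE_max = 13.6 × 9 / 5² = 4.896 eV.
λ_min = 1240 / 4.896 = 253 nm.

253 nm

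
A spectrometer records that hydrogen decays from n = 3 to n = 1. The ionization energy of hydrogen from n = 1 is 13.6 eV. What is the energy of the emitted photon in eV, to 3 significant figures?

12.1 eV

E_3 = −13.60/9 = −1.511 eV and E_1 = −13.60/1 = −13.60 eV.
The photon energy is |E_3 − E_1| = 12.1 eV.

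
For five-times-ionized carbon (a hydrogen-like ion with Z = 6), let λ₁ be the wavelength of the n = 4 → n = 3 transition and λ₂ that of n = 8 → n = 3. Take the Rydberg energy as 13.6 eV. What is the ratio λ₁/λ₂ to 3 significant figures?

λ ∝ 1/ΔE ∝ 1/(1/n_f² − 1/n_i²), and the Z² and hc factors cancel in the ratio.
λ₁/λ₂ = (1/3² − 1/8²)/(1/3² − 1/4²) = 0.09549/0.04861 = 1.96.

1.96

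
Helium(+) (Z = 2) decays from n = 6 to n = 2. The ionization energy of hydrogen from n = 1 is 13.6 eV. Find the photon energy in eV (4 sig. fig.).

The Bohr energies scale as Z², so for Z = 2: E_n = −54.40/n² eV.
E_6 = −54.40/36 = −1.511 eV and E_2 = −54.40/4 = −13.60 eV.
The photon energy is |E_6 − E_2| = 12.09 eV.

12.09 eV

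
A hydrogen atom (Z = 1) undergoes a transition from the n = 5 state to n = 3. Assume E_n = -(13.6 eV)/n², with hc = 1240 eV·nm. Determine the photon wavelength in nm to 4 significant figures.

ΔE = 13.60 × (1/3² − 1/5²) = 13.60 × 0.07111 = 0.9671 eV.
λ = hc/ΔE = 1240 / 0.9671 = 1282 nm.

1282 nm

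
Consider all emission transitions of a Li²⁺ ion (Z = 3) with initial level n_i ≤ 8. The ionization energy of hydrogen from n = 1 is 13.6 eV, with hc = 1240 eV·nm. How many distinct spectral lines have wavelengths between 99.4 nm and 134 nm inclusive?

Enumerate all n_i → n_f pairs with 1 ≤ n_f < n_i ≤ 8 and compute λ = 1240 / [13.6·9·(1/n_f² − 1/n_i²)].
Lines falling in [99.4, 134] nm: 8→3 (106.1 nm), 7→3 (111.7 nm), 6→3 (121.6 nm).

3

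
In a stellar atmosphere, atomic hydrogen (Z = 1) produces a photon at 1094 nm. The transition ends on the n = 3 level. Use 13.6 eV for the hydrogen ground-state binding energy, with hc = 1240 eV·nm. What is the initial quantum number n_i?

n_i = 6

The photon energy is ΔE = hc/λ = 1240 / 1094 = 1.133 eV.
With Z = 1, ΔE = 13.60 × (1/n_f² − 1/n_i²), so 1/n_f² − 1/n_i² = 0.08334.
With n_f = 3: 1/n_i² = 1/9 − 0.08334 = 0.02777, so n_i ≈ 6.00.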